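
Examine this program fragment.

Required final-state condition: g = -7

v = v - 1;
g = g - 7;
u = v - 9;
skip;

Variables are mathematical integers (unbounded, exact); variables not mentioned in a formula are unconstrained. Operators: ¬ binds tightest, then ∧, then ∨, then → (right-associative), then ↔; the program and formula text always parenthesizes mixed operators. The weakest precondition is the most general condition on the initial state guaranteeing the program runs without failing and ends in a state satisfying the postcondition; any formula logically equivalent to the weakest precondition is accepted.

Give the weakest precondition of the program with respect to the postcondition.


Working backward. After the program, g = -7 must hold.
Before skip: g = -7
Before u := v - 9: g = -7
Before g := g - 7: g = 0
Before v := v - 1: g = 0
Answer: WP = g = 0


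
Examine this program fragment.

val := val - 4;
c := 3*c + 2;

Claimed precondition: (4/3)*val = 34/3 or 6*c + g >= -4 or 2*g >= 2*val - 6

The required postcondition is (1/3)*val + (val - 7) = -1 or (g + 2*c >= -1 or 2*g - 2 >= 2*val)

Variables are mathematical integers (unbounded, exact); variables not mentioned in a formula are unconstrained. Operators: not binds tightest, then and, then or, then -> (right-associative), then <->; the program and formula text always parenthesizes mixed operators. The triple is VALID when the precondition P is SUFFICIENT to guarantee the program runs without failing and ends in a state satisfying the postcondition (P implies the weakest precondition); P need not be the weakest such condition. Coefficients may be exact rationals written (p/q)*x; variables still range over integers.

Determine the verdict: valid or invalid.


Working backward. After the program, the postcondition (1/3)*val + (val - 7) = -1 or (g + 2*c >= -1 or 2*g - 2 >= 2*val) must hold; in canonical form it is (4/3)*val = 6 or 2*c + g >= -1 or 2*g >= 2*val + 2.
Before c := 3*c + 2: (4/3)*val = 6 or 6*c + g >= -5 or 2*g >= 2*val + 2
Before val := val - 4: (4/3)*val = 34/3 or 6*c + g >= -5 or 2*g >= 2*val - 6
The weakest precondition is (4/3)*val = 34/3 or 6*c + g >= -5 or 2*g >= 2*val - 6.
Check whether (4/3)*val = 34/3 or 6*c + g >= -4 or 2*g >= 2*val - 6 implies it.
Every state satisfying the precondition satisfies the weakest precondition: the implication holds.
Answer: valid


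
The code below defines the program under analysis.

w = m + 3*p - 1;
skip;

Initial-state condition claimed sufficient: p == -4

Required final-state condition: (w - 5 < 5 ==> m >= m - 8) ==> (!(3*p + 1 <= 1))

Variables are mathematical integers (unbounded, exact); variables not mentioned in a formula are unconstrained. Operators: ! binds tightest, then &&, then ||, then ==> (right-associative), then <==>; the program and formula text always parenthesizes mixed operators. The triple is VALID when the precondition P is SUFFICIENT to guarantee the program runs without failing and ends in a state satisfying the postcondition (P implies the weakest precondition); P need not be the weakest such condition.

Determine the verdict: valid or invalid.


Working backward. After the program, the postcondition (w - 5 < 5 ==> m >= m - 8) ==> (!(3*p + 1 <= 1)) must hold; in canonical form it is !(3*p <= 0).
Before skip: !(3*p <= 0)
Before w := m + 3*p - 1: !(3*p <= 0)
The weakest precondition is !(3*p <= 0).
Check whether p == -4 implies it.
Countermodel: at the initial state p = -4, the precondition holds but the weakest precondition fails.
Answer: invalid


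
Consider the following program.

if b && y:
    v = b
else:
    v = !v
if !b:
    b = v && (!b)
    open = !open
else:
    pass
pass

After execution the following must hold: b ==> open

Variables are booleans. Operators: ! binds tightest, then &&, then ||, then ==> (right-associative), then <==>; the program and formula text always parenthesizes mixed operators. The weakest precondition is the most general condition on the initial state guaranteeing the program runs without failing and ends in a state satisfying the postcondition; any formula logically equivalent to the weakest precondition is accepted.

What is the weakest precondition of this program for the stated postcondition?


Working backward. After the program, b ==> open must hold.
Before skip: b ==> open
Then branch requires (v && (!b)) ==> (!open); else branch requires b ==> open.
Before the if: ((!b) ==> ((v && (!b)) ==> (!open))) && (b ==> (b ==> open))
Then branch requires b ==> (b ==> open); else branch requires ((!b) ==> (((!v) && (!b)) ==> (!open))) && (b ==> (b ==> open)).
Before the if: ((b && y) ==> (b ==> (b ==> open))) && ((!(b && y)) ==> (((!b) ==> (((!v) && (!b)) ==> (!open))) && (b ==> (b ==> open))))
Answer: WP = ((b && y) ==> (b ==> (b ==> open))) && ((!(b && y)) ==> (((!b) ==> (((!v) && (!b)) ==> (!open))) && (b ==> (b ==> open))))


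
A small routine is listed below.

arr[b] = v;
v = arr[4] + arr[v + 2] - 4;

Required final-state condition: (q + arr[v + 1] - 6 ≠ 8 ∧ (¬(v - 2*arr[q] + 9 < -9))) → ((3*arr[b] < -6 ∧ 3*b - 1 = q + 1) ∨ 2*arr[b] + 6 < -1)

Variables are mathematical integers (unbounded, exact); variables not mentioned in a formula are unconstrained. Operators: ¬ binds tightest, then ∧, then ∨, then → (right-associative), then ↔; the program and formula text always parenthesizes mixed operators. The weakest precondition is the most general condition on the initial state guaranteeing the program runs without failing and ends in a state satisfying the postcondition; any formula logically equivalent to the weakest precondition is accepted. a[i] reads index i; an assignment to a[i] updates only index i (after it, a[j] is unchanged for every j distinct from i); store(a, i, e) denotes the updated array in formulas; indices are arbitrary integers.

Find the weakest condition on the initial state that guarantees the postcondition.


Working backward. After the program, the postcondition (q + arr[v + 1] - 6 ≠ 8 ∧ (¬(v - 2*arr[q] + 9 < -9))) → ((3*arr[b] < -6 ∧ 3*b - 1 = q + 1) ∨ 2*arr[b] + 6 < -1) must hold; in canonical form it is (arr[v + 1] + q ≠ 14 ∧ (¬(v < 2*arr[q] - 18))) → ((3*arr[b] < -6 ∧ 3*b = q + 2) ∨ 2*arr[b] < -7).
Before v := arr[4] + arr[v + 2] - 4: (arr[arr[v + 2] + arr[4] - 3] + q ≠ 14 ∧ (¬(arr[v + 2] + arr[4] < 2*arr[q] - 14))) → ((3*arr[b] < -6 ∧ 3*b = q + 2) ∨ 2*arr[b] < -7)
Before arr[b] := v: (store(arr, b, v)[store(arr, b, v)[v + 2] + store(arr, b, v)[4] - 3] + q ≠ 14 ∧ (¬(store(arr, b, v)[v + 2] + store(arr, b, v)[4] < 2*store(arr, b, v)[q] - 14))) → ((3*store(arr, b, v)[b] < -6 ∧ 3*b = q + 2) ∨ 2*store(arr, b, v)[b] < -7)
Answer: WP = (store(arr, b, v)[store(arr, b, v)[v + 2] + store(arr, b, v)[4] - 3] + q ≠ 14 ∧ (¬(store(arr, b, v)[v + 2] + store(arr, b, v)[4] < 2*store(arr, b, v)[q] - 14))) → ((3*store(arr, b, v)[b] < -6 ∧ 3*b = q + 2) ∨ 2*store(arr, b, v)[b] < -7)


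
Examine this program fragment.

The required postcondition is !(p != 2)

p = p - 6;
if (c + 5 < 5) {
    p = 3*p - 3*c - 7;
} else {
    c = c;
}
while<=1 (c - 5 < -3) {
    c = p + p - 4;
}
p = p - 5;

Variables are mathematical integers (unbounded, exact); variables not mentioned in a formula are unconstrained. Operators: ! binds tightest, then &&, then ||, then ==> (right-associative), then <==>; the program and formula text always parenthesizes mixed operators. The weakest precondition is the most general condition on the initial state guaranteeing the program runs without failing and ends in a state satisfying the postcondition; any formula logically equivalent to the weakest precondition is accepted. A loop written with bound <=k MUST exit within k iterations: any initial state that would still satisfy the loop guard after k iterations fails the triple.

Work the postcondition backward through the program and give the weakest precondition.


Working backward. After the program, !(p != 2) must hold.
Before p := p - 5: !(p != 7)
Before the loop (bound <=1), unroll the exhaustion recursion (WP_0 = exit-now case; WP_j = one more guarded iteration, up to j = 1):
  WP_0: (!(c < 2)) && (!(p != 7))
  WP_1: (c < 2 ==> ((!(2*p < 6)) && (!(p != 7)))) && ((!(c < 2)) ==> (!(p != 7)))
So before the loop: (c < 2 ==> ((!(2*p < 6)) && (!(p != 7)))) && ((!(c < 2)) ==> (!(p != 7)))
Then branch requires (c < 2 ==> ((!(6*p < 6*c + 20)) && (!(3*p != 3*c + 14)))) && ((!(c < 2)) ==> (!(3*p != 3*c + 14))); else branch requires (c < 2 ==> ((!(2*p < 6)) && (!(p != 7)))) && ((!(c < 2)) ==> (!(p != 7))).
Before the if: (c < 0 ==> ((c < 2 ==> ((!(6*p < 6*c + 20)) && (!(3*p != 3*c + 14)))) && ((!(c < 2)) ==> (!(3*p != 3*c + 14))))) && ((!(c < 0)) ==> ((c < 2 ==> ((!(2*p < 6)) && (!(p != 7)))) && ((!(c < 2)) ==> (!(p != 7)))))
Before p := p - 6: (c < 0 ==> ((c < 2 ==> ((!(6*p < 6*c + 56)) && (!(3*p != 3*c + 32)))) && ((!(c < 2)) ==> (!(3*p != 3*c + 32))))) && ((!(c < 0)) ==> ((c < 2 ==> ((!(2*p < 18)) && (!(p != 13)))) && ((!(c < 2)) ==> (!(p != 13)))))
Answer: WP = (c < 0 ==> ((c < 2 ==> ((!(6*p < 6*c + 56)) && (!(3*p != 3*c + 32)))) && ((!(c < 2)) ==> (!(3*p != 3*c + 32))))) && ((!(c < 0)) ==> ((c < 2 ==> ((!(2*p < 18)) && (!(p != 13)))) && ((!(c < 2)) ==> (!(p != 13)))))


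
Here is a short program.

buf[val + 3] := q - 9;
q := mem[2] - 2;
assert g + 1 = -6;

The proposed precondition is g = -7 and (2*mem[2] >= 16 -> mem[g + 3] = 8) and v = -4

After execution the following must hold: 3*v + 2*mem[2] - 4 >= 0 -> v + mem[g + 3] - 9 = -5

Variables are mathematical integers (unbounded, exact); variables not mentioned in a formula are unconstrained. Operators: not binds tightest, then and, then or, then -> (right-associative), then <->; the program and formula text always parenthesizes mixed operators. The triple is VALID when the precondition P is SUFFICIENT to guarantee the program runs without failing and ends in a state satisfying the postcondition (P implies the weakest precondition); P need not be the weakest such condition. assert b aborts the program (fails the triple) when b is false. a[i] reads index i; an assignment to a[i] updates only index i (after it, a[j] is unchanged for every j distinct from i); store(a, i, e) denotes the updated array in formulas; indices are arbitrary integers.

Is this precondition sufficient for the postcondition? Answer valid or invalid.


Working backward. After the program, the postcondition 3*v + 2*mem[2] - 4 >= 0 -> v + mem[g + 3] - 9 = -5 must hold; in canonical form it is 2*mem[2] + 3*v >= 4 -> mem[g + 3] + v = 4.
Before assert g + 1 = -6: g = -7 and (2*mem[2] + 3*v >= 4 -> mem[g + 3] + v = 4)
Before q := mem[2] - 2: g = -7 and (2*mem[2] + 3*v >= 4 -> mem[g + 3] + v = 4)
Before buf[val + 3] := q - 9: g = -7 and (2*mem[2] + 3*v >= 4 -> mem[g + 3] + v = 4)
The weakest precondition is g = -7 and (2*mem[2] + 3*v >= 4 -> mem[g + 3] + v = 4).
Check whether g = -7 and (2*mem[2] >= 16 -> mem[g + 3] = 8) and v = -4 implies it.
Every state satisfying the precondition satisfies the weakest precondition: the implication holds.
Answer: valid


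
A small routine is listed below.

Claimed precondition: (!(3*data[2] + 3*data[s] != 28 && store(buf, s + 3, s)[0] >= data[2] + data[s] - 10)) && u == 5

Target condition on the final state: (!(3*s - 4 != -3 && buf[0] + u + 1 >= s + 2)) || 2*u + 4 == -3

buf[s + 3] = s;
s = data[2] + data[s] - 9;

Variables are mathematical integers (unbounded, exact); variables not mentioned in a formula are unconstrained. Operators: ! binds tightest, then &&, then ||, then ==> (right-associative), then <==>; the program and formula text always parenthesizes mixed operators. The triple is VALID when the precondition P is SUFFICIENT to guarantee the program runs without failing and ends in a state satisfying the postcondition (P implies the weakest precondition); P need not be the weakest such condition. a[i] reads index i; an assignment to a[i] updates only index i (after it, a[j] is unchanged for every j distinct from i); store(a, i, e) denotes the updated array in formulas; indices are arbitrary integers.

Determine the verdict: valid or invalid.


Working backward. After the program, the postcondition (!(3*s - 4 != -3 && buf[0] + u + 1 >= s + 2)) || 2*u + 4 == -3 must hold; in canonical form it is (!(3*s != 1 && buf[0] + u >= s + 1)) || 2*u == -7.
Before s := data[2] + data[s] - 9: (!(3*data[2] + 3*data[s] != 28 && buf[0] + u >= data[2] + data[s] - 8)) || 2*u == -7
Before buf[s + 3] := s: (!(3*data[2] + 3*data[s] != 28 && store(buf, s + 3, s)[0] + u >= data[2] + data[s] - 8)) || 2*u == -7
The weakest precondition is (!(3*data[2] + 3*data[s] != 28 && store(buf, s + 3, s)[0] + u >= data[2] + data[s] - 8)) || 2*u == -7.
Check whether (!(3*data[2] + 3*data[s] != 28 && store(buf, s + 3, s)[0] >= data[2] + data[s] - 10)) && u == 5 implies it.
Countermodel: at the initial state buf = {[-4] = 5, [-1] = 5, [0] = 6516, [2] = 5, elsewhere 5}, data = {[-4] = -8994, [-1] = 4, [0] = 4, [2] = 15521, elsewhere 4}, s = -4, u = 5, the precondition holds but the weakest precondition fails.
Answer: invalid


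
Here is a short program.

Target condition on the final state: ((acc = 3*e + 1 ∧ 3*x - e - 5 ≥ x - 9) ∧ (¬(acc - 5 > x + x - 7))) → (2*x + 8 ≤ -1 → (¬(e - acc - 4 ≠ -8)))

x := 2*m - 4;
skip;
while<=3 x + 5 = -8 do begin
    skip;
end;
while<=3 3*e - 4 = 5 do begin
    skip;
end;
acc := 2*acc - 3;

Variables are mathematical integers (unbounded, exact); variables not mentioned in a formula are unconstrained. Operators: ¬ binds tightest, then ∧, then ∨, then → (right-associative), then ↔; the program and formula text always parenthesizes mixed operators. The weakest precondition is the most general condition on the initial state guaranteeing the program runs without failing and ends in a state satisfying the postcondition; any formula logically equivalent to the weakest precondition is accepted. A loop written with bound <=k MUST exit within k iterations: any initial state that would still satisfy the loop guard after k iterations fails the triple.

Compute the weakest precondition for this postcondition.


Working backward. After the program, the postcondition ((acc = 3*e + 1 ∧ 3*x - e - 5 ≥ x - 9) ∧ (¬(acc - 5 > x + x - 7))) → (2*x + 8 ≤ -1 → (¬(e - acc - 4 ≠ -8))) must hold; in canonical form it is (acc = 3*e + 1 ∧ 2*x ≥ e - 4 ∧ (¬(acc > 2*x - 2))) → (2*x ≤ -9 → (¬(e ≠ acc - 4))).
Before acc := 2*acc - 3: (2*acc = 3*e + 4 ∧ 2*x ≥ e - 4 ∧ (¬(2*acc > 2*x + 1))) → (2*x ≤ -9 → (¬(e ≠ 2*acc - 7)))
Before the loop (bound <=3), unroll the exhaustion recursion (WP_0 = exit-now case; WP_j = one more guarded iteration, up to j = 3):
  WP_0: (¬(3*e = 9)) ∧ ((2*acc = 3*e + 4 ∧ 2*x ≥ e - 4 ∧ (¬(2*acc > 2*x + 1))) → (2*x ≤ -9 → (¬(e ≠ 2*acc - 7))))
  WP_1: (3*e = 9 → ((¬(3*e = 9)) ∧ ((2*acc = 3*e + 4 ∧ 2*x ≥ e - 4 ∧ (¬(2*acc > 2*x + 1))) → (2*x ≤ -9 → (¬(e ≠ 2*acc - 7)))))) ∧ ((¬(3*e = 9)) → ((2*acc = 3*e + 4 ∧ 2*x ≥ e - 4 ∧ (¬(2*acc > 2*x + 1))) → (2*x ≤ -9 → (¬(e ≠ 2*acc - 7)))))
  WP_2: (3*e = 9 → ((3*e = 9 → ((¬(3*e = 9)) ∧ ((2*acc = 3*e + 4 ∧ 2*x ≥ e - 4 ∧ (¬(2*acc > 2*x + 1))) → (2*x ≤ -9 → (¬(e ≠ 2*acc - 7)))))) ∧ ((¬(3*e = 9)) → ((2*acc = 3*e + 4 ∧ 2*x ≥ e - 4 ∧ (¬(2*acc > 2*x + 1))) → (2*x ≤ -9 → (¬(e ≠ 2*acc - 7))))))) ∧ ((¬(3*e = 9)) → ((2*acc = 3*e + 4 ∧ 2*x ≥ e - 4 ∧ (¬(2*acc > 2*x + 1))) → (2*x ≤ -9 → (¬(e ≠ 2*acc - 7)))))
  WP_3: (3*e = 9 → ((3*e = 9 → ((3*e = 9 → ((¬(3*e = 9)) ∧ ((2*acc = 3*e + 4 ∧ 2*x ≥ e - 4 ∧ (¬(2*acc > 2*x + 1))) → (2*x ≤ -9 → (¬(e ≠ 2*acc - 7)))))) ∧ ((¬(3*e = 9)) → ((2*acc = 3*e + 4 ∧ 2*x ≥ e - 4 ∧ (¬(2*acc > 2*x + 1))) → (2*x ≤ -9 → (¬(e ≠ 2*acc - 7))))))) ∧ ((¬(3*e = 9)) → ((2*acc = 3*e + 4 ∧ 2*x ≥ e - 4 ∧ (¬(2*acc > 2*x + 1))) → (2*x ≤ -9 → (¬(e ≠ 2*acc - 7))))))) ∧ ((¬(3*e = 9)) → ((2*acc = 3*e + 4 ∧ 2*x ≥ e - 4 ∧ (¬(2*acc > 2*x + 1))) → (2*x ≤ -9 → (¬(e ≠ 2*acc - 7)))))
So before the loop: (3*e = 9 → ((3*e = 9 → ((3*e = 9 → ((¬(3*e = 9)) ∧ ((2*acc = 3*e + 4 ∧ 2*x ≥ e - 4 ∧ (¬(2*acc > 2*x + 1))) → (2*x ≤ -9 → (¬(e ≠ 2*acc - 7)))))) ∧ ((¬(3*e = 9)) → ((2*acc = 3*e + 4 ∧ 2*x ≥ e - 4 ∧ (¬(2*acc > 2*x + 1))) → (2*x ≤ -9 → (¬(e ≠ 2*acc - 7))))))) ∧ ((¬(3*e = 9)) → ((2*acc = 3*e + 4 ∧ 2*x ≥ e - 4 ∧ (¬(2*acc > 2*x + 1))) → (2*x ≤ -9 → (¬(e ≠ 2*acc - 7))))))) ∧ ((¬(3*e = 9)) → ((2*acc = 3*e + 4 ∧ 2*x ≥ e - 4 ∧ (¬(2*acc > 2*x + 1))) → (2*x ≤ -9 → (¬(e ≠ 2*acc - 7)))))
Before the loop (bound <=3), unroll the exhaustion recursion (WP_0 = exit-now case; WP_j = one more guarded iteration, up to j = 3):
  WP_0: (¬(x = -13)) ∧ (3*e = 9 → ((3*e = 9 → ((3*e = 9 → ((¬(3*e = 9)) ∧ ((2*acc = 3*e + 4 ∧ 2*x ≥ e - 4 ∧ (¬(2*acc > 2*x + 1))) → (2*x ≤ -9 → (¬(e ≠ 2*acc - 7)))))) ∧ ((¬(3*e = 9)) → ((2*acc = 3*e + 4 ∧ 2*x ≥ e - 4 ∧ (¬(2*acc > 2*x + 1))) → (2*x ≤ -9 → (¬(e ≠ 2*acc - 7))))))) ∧ ((¬(3*e = 9)) → ((2*acc = 3*e + 4 ∧ 2*x ≥ e - 4 ∧ (¬(2*acc > 2*x + 1))) → (2*x ≤ -9 → (¬(e ≠ 2*acc - 7))))))) ∧ ((¬(3*e = 9)) → ((2*acc = 3*e + 4 ∧ 2*x ≥ e - 4 ∧ (¬(2*acc > 2*x + 1))) → (2*x ≤ -9 → (¬(e ≠ 2*acc - 7)))))
  WP_1: (x = -13 → ((¬(x = -13)) ∧ (3*e = 9 → ((3*e = 9 → ((3*e = 9 → ((¬(3*e = 9)) ∧ ((2*acc = 3*e + 4 ∧ 2*x ≥ e - 4 ∧ (¬(2*acc > 2*x + 1))) → (2*x ≤ -9 → (¬(e ≠ 2*acc - 7)))))) ∧ ((¬(3*e = 9)) → ((2*acc = 3*e + 4 ∧ 2*x ≥ e - 4 ∧ (¬(2*acc > 2*x + 1))) → (2*x ≤ -9 → (¬(e ≠ 2*acc - 7))))))) ∧ ((¬(3*e = 9)) → ((2*acc = 3*e + 4 ∧ 2*x ≥ e - 4 ∧ (¬(2*acc > 2*x + 1))) → (2*x ≤ -9 → (¬(e ≠ 2*acc - 7))))))) ∧ ((¬(3*e = 9)) → ((2*acc = 3*e + 4 ∧ 2*x ≥ e - 4 ∧ (¬(2*acc > 2*x + 1))) → (2*x ≤ -9 → (¬(e ≠ 2*acc - 7))))))) ∧ ((¬(x = -13)) → ((3*e = 9 → ((3*e = 9 → ((3*e = 9 → ((¬(3*e = 9)) ∧ ((2*acc = 3*e + 4 ∧ 2*x ≥ e - 4 ∧ (¬(2*acc > 2*x + 1))) → (2*x ≤ -9 → (¬(e ≠ 2*acc - 7)))))) ∧ ((¬(3*e = 9)) → ((2*acc = 3*e + 4 ∧ 2*x ≥ e - 4 ∧ (¬(2*acc > 2*x + 1))) → (2*x ≤ -9 → (¬(e ≠ 2*acc - 7))))))) ∧ ((¬(3*e = 9)) → ((2*acc = 3*e + 4 ∧ 2*x ≥ e - 4 ∧ (¬(2*acc > 2*x + 1))) → (2*x ≤ -9 → (¬(e ≠ 2*acc - 7))))))) ∧ ((¬(3*e = 9)) → ((2*acc = 3*e + 4 ∧ 2*x ≥ e - 4 ∧ (¬(2*acc > 2*x + 1))) → (2*x ≤ -9 → (¬(e ≠ 2*acc - 7)))))))
  WP_2: (x = -13 → ((x = -13 → ((¬(x = -13)) ∧ (3*e = 9 → ((3*e = 9 → ((3*e = 9 → ((¬(3*e = 9)) ∧ ((2*acc = 3*e + 4 ∧ 2*x ≥ e - 4 ∧ (¬(2*acc > 2*x + 1))) → (2*x ≤ -9 → (¬(e ≠ 2*acc - 7)))))) ∧ ((¬(3*e = 9)) → ((2*acc = 3*e + 4 ∧ 2*x ≥ e - 4 ∧ (¬(2*acc > 2*x + 1))) → (2*x ≤ -9 → (¬(e ≠ 2*acc - 7))))))) ∧ ((¬(3*e = 9)) → ((2*acc = 3*e + 4 ∧ 2*x ≥ e - 4 ∧ (¬(2*acc > 2*x + 1))) → (2*x ≤ -9 → (¬(e ≠ 2*acc - 7))))))) ∧ ((¬(3*e = 9)) → ((2*acc = 3*e + 4 ∧ 2*x ≥ e - 4 ∧ (¬(2*acc > 2*x + 1))) → (2*x ≤ -9 → (¬(e ≠ 2*acc - 7))))))) ∧ ((¬(x = -13)) → ((3*e = 9 → ((3*e = 9 → ((3*e = 9 → ((¬(3*e = 9)) ∧ ((2*acc = 3*e + 4 ∧ 2*x ≥ e - 4 ∧ (¬(2*acc > 2*x + 1))) → (2*x ≤ -9 → (¬(e ≠ 2*acc - 7)))))) ∧ ((¬(3*e = 9)) → ((2*acc = 3*e + 4 ∧ 2*x ≥ e - 4 ∧ (¬(2*acc > 2*x + 1))) → (2*x ≤ -9 → (¬(e ≠ 2*acc - 7))))))) ∧ ((¬(3*e = 9)) → ((2*acc = 3*e + 4 ∧ 2*x ≥ e - 4 ∧ (¬(2*acc > 2*x + 1))) → (2*x ≤ -9 → (¬(e ≠ 2*acc - 7))))))) ∧ ((¬(3*e = 9)) → ((2*acc = 3*e + 4 ∧ 2*x ≥ e - 4 ∧ (¬(2*acc > 2*x + 1))) → (2*x ≤ -9 → (¬(e ≠ 2*acc - 7))))))))) ∧ ((¬(x = -13)) → ((3*e = 9 → ((3*e = 9 → ((3*e = 9 → ((¬(3*e = 9)) ∧ ((2*acc = 3*e + 4 ∧ 2*x ≥ e - 4 ∧ (¬(2*acc > 2*x + 1))) → (2*x ≤ -9 → (¬(e ≠ 2*acc - 7)))))) ∧ ((¬(3*e = 9)) → ((2*acc = 3*e + 4 ∧ 2*x ≥ e - 4 ∧ (¬(2*acc > 2*x + 1))) → (2*x ≤ -9 → (¬(e ≠ 2*acc - 7))))))) ∧ ((¬(3*e = 9)) → ((2*acc = 3*e + 4 ∧ 2*x ≥ e - 4 ∧ (¬(2*acc > 2*x + 1))) → (2*x ≤ -9 → (¬(e ≠ 2*acc - 7))))))) ∧ ((¬(3*e = 9)) → ((2*acc = 3*e + 4 ∧ 2*x ≥ e - 4 ∧ (¬(2*acc > 2*x + 1))) → (2*x ≤ -9 → (¬(e ≠ 2*acc - 7)))))))
  WP_3: (x = -13 → ((x = -13 → ((x = -13 → ((¬(x = -13)) ∧ (3*e = 9 → ((3*e = 9 → ((3*e = 9 → ((¬(3*e = 9)) ∧ ((2*acc = 3*e + 4 ∧ 2*x ≥ e - 4 ∧ (¬(2*acc > 2*x + 1))) → (2*x ≤ -9 → (¬(e ≠ 2*acc - 7)))))) ∧ ((¬(3*e = 9)) → ((2*acc = 3*e + 4 ∧ 2*x ≥ e - 4 ∧ (¬(2*acc > 2*x + 1))) → (2*x ≤ -9 → (¬(e ≠ 2*acc - 7))))))) ∧ ((¬(3*e = 9)) → ((2*acc = 3*e + 4 ∧ 2*x ≥ e - 4 ∧ (¬(2*acc > 2*x + 1))) → (2*x ≤ -9 → (¬(e ≠ 2*acc - 7))))))) ∧ ((¬(3*e = 9)) → ((2*acc = 3*e + 4 ∧ 2*x ≥ e - 4 ∧ (¬(2*acc > 2*x + 1))) → (2*x ≤ -9 → (¬(e ≠ 2*acc - 7))))))) ∧ ((¬(x = -13)) → ((3*e = 9 → ((3*e = 9 → ((3*e = 9 → ((¬(3*e = 9)) ∧ ((2*acc = 3*e + 4 ∧ 2*x ≥ e - 4 ∧ (¬(2*acc > 2*x + 1))) → (2*x ≤ -9 → (¬(e ≠ 2*acc - 7)))))) ∧ ((¬(3*e = 9)) → ((2*acc = 3*e + 4 ∧ 2*x ≥ e - 4 ∧ (¬(2*acc > 2*x + 1))) → (2*x ≤ -9 → (¬(e ≠ 2*acc - 7))))))) ∧ ((¬(3*e = 9)) → ((2*acc = 3*e + 4 ∧ 2*x ≥ e - 4 ∧ (¬(2*acc > 2*x + 1))) → (2*x ≤ -9 → (¬(e ≠ 2*acc - 7))))))) ∧ ((¬(3*e = 9)) → ((2*acc = 3*e + 4 ∧ 2*x ≥ e - 4 ∧ (¬(2*acc > 2*x + 1))) → (2*x ≤ -9 → (¬(e ≠ 2*acc - 7))))))))) ∧ ((¬(x = -13)) → ((3*e = 9 → ((3*e = 9 → ((3*e = 9 → ((¬(3*e = 9)) ∧ ((2*acc = 3*e + 4 ∧ 2*x ≥ e - 4 ∧ (¬(2*acc > 2*x + 1))) → (2*x ≤ -9 → (¬(e ≠ 2*acc - 7)))))) ∧ ((¬(3*e = 9)) → ((2*acc = 3*e + 4 ∧ 2*x ≥ e - 4 ∧ (¬(2*acc > 2*x + 1))) → (2*x ≤ -9 → (¬(e ≠ 2*acc - 7))))))) ∧ ((¬(3*e = 9)) → ((2*acc = 3*e + 4 ∧ 2*x ≥ e - 4 ∧ (¬(2*acc > 2*x + 1))) → (2*x ≤ -9 → (¬(e ≠ 2*acc - 7))))))) ∧ ((¬(3*e = 9)) → ((2*acc = 3*e + 4 ∧ 2*x ≥ e - 4 ∧ (¬(2*acc > 2*x + 1))) → (2*x ≤ -9 → (¬(e ≠ 2*acc - 7))))))))) ∧ ((¬(x = -13)) → ((3*e = 9 → ((3*e = 9 → ((3*e = 9 → ((¬(3*e = 9)) ∧ ((2*acc = 3*e + 4 ∧ 2*x ≥ e - 4 ∧ (¬(2*acc > 2*x + 1))) → (2*x ≤ -9 → (¬(e ≠ 2*acc - 7)))))) ∧ ((¬(3*e = 9)) → ((2*acc = 3*e + 4 ∧ 2*x ≥ e - 4 ∧ (¬(2*acc > 2*x + 1))) → (2*x ≤ -9 → (¬(e ≠ 2*acc - 7))))))) ∧ ((¬(3*e = 9)) → ((2*acc = 3*e + 4 ∧ 2*x ≥ e - 4 ∧ (¬(2*acc > 2*x + 1))) → (2*x ≤ -9 → (¬(e ≠ 2*acc - 7))))))) ∧ ((¬(3*e = 9)) → ((2*acc = 3*e + 4 ∧ 2*x ≥ e - 4 ∧ (¬(2*acc > 2*x + 1))) → (2*x ≤ -9 → (¬(e ≠ 2*acc - 7)))))))
So before the loop: (x = -13 → ((x = -13 → ((x = -13 → ((¬(x = -13)) ∧ (3*e = 9 → ((3*e = 9 → ((3*e = 9 → ((¬(3*e = 9)) ∧ ((2*acc = 3*e + 4 ∧ 2*x ≥ e - 4 ∧ (¬(2*acc > 2*x + 1))) → (2*x ≤ -9 → (¬(e ≠ 2*acc - 7)))))) ∧ ((¬(3*e = 9)) → ((2*acc = 3*e + 4 ∧ 2*x ≥ e - 4 ∧ (¬(2*acc > 2*x + 1))) → (2*x ≤ -9 → (¬(e ≠ 2*acc - 7))))))) ∧ ((¬(3*e = 9)) → ((2*acc = 3*e + 4 ∧ 2*x ≥ e - 4 ∧ (¬(2*acc > 2*x + 1))) → (2*x ≤ -9 → (¬(e ≠ 2*acc - 7))))))) ∧ ((¬(3*e = 9)) → ((2*acc = 3*e + 4 ∧ 2*x ≥ e - 4 ∧ (¬(2*acc > 2*x + 1))) → (2*x ≤ -9 → (¬(e ≠ 2*acc - 7))))))) ∧ ((¬(x = -13)) → ((3*e = 9 → ((3*e = 9 → ((3*e = 9 → ((¬(3*e = 9)) ∧ ((2*acc = 3*e + 4 ∧ 2*x ≥ e - 4 ∧ (¬(2*acc > 2*x + 1))) → (2*x ≤ -9 → (¬(e ≠ 2*acc - 7)))))) ∧ ((¬(3*e = 9)) → ((2*acc = 3*e + 4 ∧ 2*x ≥ e - 4 ∧ (¬(2*acc > 2*x + 1))) → (2*x ≤ -9 → (¬(e ≠ 2*acc - 7))))))) ∧ ((¬(3*e = 9)) → ((2*acc = 3*e + 4 ∧ 2*x ≥ e - 4 ∧ (¬(2*acc > 2*x + 1))) → (2*x ≤ -9 → (¬(e ≠ 2*acc - 7))))))) ∧ ((¬(3*e = 9)) → ((2*acc = 3*e + 4 ∧ 2*x ≥ e - 4 ∧ (¬(2*acc > 2*x + 1))) → (2*x ≤ -9 → (¬(e ≠ 2*acc - 7))))))))) ∧ ((¬(x = -13)) → ((3*e = 9 → ((3*e = 9 → ((3*e = 9 → ((¬(3*e = 9)) ∧ ((2*acc = 3*e + 4 ∧ 2*x ≥ e - 4 ∧ (¬(2*acc > 2*x + 1))) → (2*x ≤ -9 → (¬(e ≠ 2*acc - 7)))))) ∧ ((¬(3*e = 9)) → ((2*acc = 3*e + 4 ∧ 2*x ≥ e - 4 ∧ (¬(2*acc > 2*x + 1))) → (2*x ≤ -9 → (¬(e ≠ 2*acc - 7))))))) ∧ ((¬(3*e = 9)) → ((2*acc = 3*e + 4 ∧ 2*x ≥ e - 4 ∧ (¬(2*acc > 2*x + 1))) → (2*x ≤ -9 → (¬(e ≠ 2*acc - 7))))))) ∧ ((¬(3*e = 9)) → ((2*acc = 3*e + 4 ∧ 2*x ≥ e - 4 ∧ (¬(2*acc > 2*x + 1))) → (2*x ≤ -9 → (¬(e ≠ 2*acc - 7))))))))) ∧ ((¬(x = -13)) → ((3*e = 9 → ((3*e = 9 → ((3*e = 9 → ((¬(3*e = 9)) ∧ ((2*acc = 3*e + 4 ∧ 2*x ≥ e - 4 ∧ (¬(2*acc > 2*x + 1))) → (2*x ≤ -9 → (¬(e ≠ 2*acc - 7)))))) ∧ ((¬(3*e = 9)) → ((2*acc = 3*e + 4 ∧ 2*x ≥ e - 4 ∧ (¬(2*acc > 2*x + 1))) → (2*x ≤ -9 → (¬(e ≠ 2*acc - 7))))))) ∧ ((¬(3*e = 9)) → ((2*acc = 3*e + 4 ∧ 2*x ≥ e - 4 ∧ (¬(2*acc > 2*x + 1))) → (2*x ≤ -9 → (¬(e ≠ 2*acc - 7))))))) ∧ ((¬(3*e = 9)) → ((2*acc = 3*e + 4 ∧ 2*x ≥ e - 4 ∧ (¬(2*acc > 2*x + 1))) → (2*x ≤ -9 → (¬(e ≠ 2*acc - 7)))))))
Before skip: (x = -13 → ((x = -13 → ((x = -13 → ((¬(x = -13)) ∧ (3*e = 9 → ((3*e = 9 → ((3*e = 9 → ((¬(3*e = 9)) ∧ ((2*acc = 3*e + 4 ∧ 2*x ≥ e - 4 ∧ (¬(2*acc > 2*x + 1))) → (2*x ≤ -9 → (¬(e ≠ 2*acc - 7)))))) ∧ ((¬(3*e = 9)) → ((2*acc = 3*e + 4 ∧ 2*x ≥ e - 4 ∧ (¬(2*acc > 2*x + 1))) → (2*x ≤ -9 → (¬(e ≠ 2*acc - 7))))))) ∧ ((¬(3*e = 9)) → ((2*acc = 3*e + 4 ∧ 2*x ≥ e - 4 ∧ (¬(2*acc > 2*x + 1))) → (2*x ≤ -9 → (¬(e ≠ 2*acc - 7))))))) ∧ ((¬(3*e = 9)) → ((2*acc = 3*e + 4 ∧ 2*x ≥ e - 4 ∧ (¬(2*acc > 2*x + 1))) → (2*x ≤ -9 → (¬(e ≠ 2*acc - 7))))))) ∧ ((¬(x = -13)) → ((3*e = 9 → ((3*e = 9 → ((3*e = 9 → ((¬(3*e = 9)) ∧ ((2*acc = 3*e + 4 ∧ 2*x ≥ e - 4 ∧ (¬(2*acc > 2*x + 1))) → (2*x ≤ -9 → (¬(e ≠ 2*acc - 7)))))) ∧ ((¬(3*e = 9)) → ((2*acc = 3*e + 4 ∧ 2*x ≥ e - 4 ∧ (¬(2*acc > 2*x + 1))) → (2*x ≤ -9 → (¬(e ≠ 2*acc - 7))))))) ∧ ((¬(3*e = 9)) → ((2*acc = 3*e + 4 ∧ 2*x ≥ e - 4 ∧ (¬(2*acc > 2*x + 1))) → (2*x ≤ -9 → (¬(e ≠ 2*acc - 7))))))) ∧ ((¬(3*e = 9)) → ((2*acc = 3*e + 4 ∧ 2*x ≥ e - 4 ∧ (¬(2*acc > 2*x + 1))) → (2*x ≤ -9 → (¬(e ≠ 2*acc - 7))))))))) ∧ ((¬(x = -13)) → ((3*e = 9 → ((3*e = 9 → ((3*e = 9 → ((¬(3*e = 9)) ∧ ((2*acc = 3*e + 4 ∧ 2*x ≥ e - 4 ∧ (¬(2*acc > 2*x + 1))) → (2*x ≤ -9 → (¬(e ≠ 2*acc - 7)))))) ∧ ((¬(3*e = 9)) → ((2*acc = 3*e + 4 ∧ 2*x ≥ e - 4 ∧ (¬(2*acc > 2*x + 1))) → (2*x ≤ -9 → (¬(e ≠ 2*acc - 7))))))) ∧ ((¬(3*e = 9)) → ((2*acc = 3*e + 4 ∧ 2*x ≥ e - 4 ∧ (¬(2*acc > 2*x + 1))) → (2*x ≤ -9 → (¬(e ≠ 2*acc - 7))))))) ∧ ((¬(3*e = 9)) → ((2*acc = 3*e + 4 ∧ 2*x ≥ e - 4 ∧ (¬(2*acc > 2*x + 1))) → (2*x ≤ -9 → (¬(e ≠ 2*acc - 7))))))))) ∧ ((¬(x = -13)) → ((3*e = 9 → ((3*e = 9 → ((3*e = 9 → ((¬(3*e = 9)) ∧ ((2*acc = 3*e + 4 ∧ 2*x ≥ e - 4 ∧ (¬(2*acc > 2*x + 1))) → (2*x ≤ -9 → (¬(e ≠ 2*acc - 7)))))) ∧ ((¬(3*e = 9)) → ((2*acc = 3*e + 4 ∧ 2*x ≥ e - 4 ∧ (¬(2*acc > 2*x + 1))) → (2*x ≤ -9 → (¬(e ≠ 2*acc - 7))))))) ∧ ((¬(3*e = 9)) → ((2*acc = 3*e + 4 ∧ 2*x ≥ e - 4 ∧ (¬(2*acc > 2*x + 1))) → (2*x ≤ -9 → (¬(e ≠ 2*acc - 7))))))) ∧ ((¬(3*e = 9)) → ((2*acc = 3*e + 4 ∧ 2*x ≥ e - 4 ∧ (¬(2*acc > 2*x + 1))) → (2*x ≤ -9 → (¬(e ≠ 2*acc - 7)))))))
Before x := 2*m - 4: (2*m = -9 → ((2*m = -9 → ((2*m = -9 → ((¬(2*m = -9)) ∧ (3*e = 9 → ((3*e = 9 → ((3*e = 9 → ((¬(3*e = 9)) ∧ ((2*acc = 3*e + 4 ∧ 4*m ≥ e + 4 ∧ (¬(2*acc > 4*m - 7))) → (4*m ≤ -1 → (¬(e ≠ 2*acc - 7)))))) ∧ ((¬(3*e = 9)) → ((2*acc = 3*e + 4 ∧ 4*m ≥ e + 4 ∧ (¬(2*acc > 4*m - 7))) → (4*m ≤ -1 → (¬(e ≠ 2*acc - 7))))))) ∧ ((¬(3*e = 9)) → ((2*acc = 3*e + 4 ∧ 4*m ≥ e + 4 ∧ (¬(2*acc > 4*m - 7))) → (4*m ≤ -1 → (¬(e ≠ 2*acc - 7))))))) ∧ ((¬(3*e = 9)) → ((2*acc = 3*e + 4 ∧ 4*m ≥ e + 4 ∧ (¬(2*acc > 4*m - 7))) → (4*m ≤ -1 → (¬(e ≠ 2*acc - 7))))))) ∧ ((¬(2*m = -9)) → ((3*e = 9 → ((3*e = 9 → ((3*e = 9 → ((¬(3*e = 9)) ∧ ((2*acc = 3*e + 4 ∧ 4*m ≥ e + 4 ∧ (¬(2*acc > 4*m - 7))) → (4*m ≤ -1 → (¬(e ≠ 2*acc - 7)))))) ∧ ((¬(3*e = 9)) → ((2*acc = 3*e + 4 ∧ 4*m ≥ e + 4 ∧ (¬(2*acc > 4*m - 7))) → (4*m ≤ -1 → (¬(e ≠ 2*acc - 7))))))) ∧ ((¬(3*e = 9)) → ((2*acc = 3*e + 4 ∧ 4*m ≥ e + 4 ∧ (¬(2*acc > 4*m - 7))) → (4*m ≤ -1 → (¬(e ≠ 2*acc - 7))))))) ∧ ((¬(3*e = 9)) → ((2*acc = 3*e + 4 ∧ 4*m ≥ e + 4 ∧ (¬(2*acc > 4*m - 7))) → (4*m ≤ -1 → (¬(e ≠ 2*acc - 7))))))))) ∧ ((¬(2*m = -9)) → ((3*e = 9 → ((3*e = 9 → ((3*e = 9 → ((¬(3*e = 9)) ∧ ((2*acc = 3*e + 4 ∧ 4*m ≥ e + 4 ∧ (¬(2*acc > 4*m - 7))) → (4*m ≤ -1 → (¬(e ≠ 2*acc - 7)))))) ∧ ((¬(3*e = 9)) → ((2*acc = 3*e + 4 ∧ 4*m ≥ e + 4 ∧ (¬(2*acc > 4*m - 7))) → (4*m ≤ -1 → (¬(e ≠ 2*acc - 7))))))) ∧ ((¬(3*e = 9)) → ((2*acc = 3*e + 4 ∧ 4*m ≥ e + 4 ∧ (¬(2*acc > 4*m - 7))) → (4*m ≤ -1 → (¬(e ≠ 2*acc - 7))))))) ∧ ((¬(3*e = 9)) → ((2*acc = 3*e + 4 ∧ 4*m ≥ e + 4 ∧ (¬(2*acc > 4*m - 7))) → (4*m ≤ -1 → (¬(e ≠ 2*acc - 7))))))))) ∧ ((¬(2*m = -9)) → ((3*e = 9 → ((3*e = 9 → ((3*e = 9 → ((¬(3*e = 9)) ∧ ((2*acc = 3*e + 4 ∧ 4*m ≥ e + 4 ∧ (¬(2*acc > 4*m - 7))) → (4*m ≤ -1 → (¬(e ≠ 2*acc - 7)))))) ∧ ((¬(3*e = 9)) → ((2*acc = 3*e + 4 ∧ 4*m ≥ e + 4 ∧ (¬(2*acc > 4*m - 7))) → (4*m ≤ -1 → (¬(e ≠ 2*acc - 7))))))) ∧ ((¬(3*e = 9)) → ((2*acc = 3*e + 4 ∧ 4*m ≥ e + 4 ∧ (¬(2*acc > 4*m - 7))) → (4*m ≤ -1 → (¬(e ≠ 2*acc - 7))))))) ∧ ((¬(3*e = 9)) → ((2*acc = 3*e + 4 ∧ 4*m ≥ e + 4 ∧ (¬(2*acc > 4*m - 7))) → (4*m ≤ -1 → (¬(e ≠ 2*acc - 7)))))))
Answer: WP = (2*m = -9 → ((2*m = -9 → ((2*m = -9 → ((¬(2*m = -9)) ∧ (3*e = 9 → ((3*e = 9 → ((3*e = 9 → ((¬(3*e = 9)) ∧ ((2*acc = 3*e + 4 ∧ 4*m ≥ e + 4 ∧ (¬(2*acc > 4*m - 7))) → (4*m ≤ -1 → (¬(e ≠ 2*acc - 7)))))) ∧ ((¬(3*e = 9)) → ((2*acc = 3*e + 4 ∧ 4*m ≥ e + 4 ∧ (¬(2*acc > 4*m - 7))) → (4*m ≤ -1 → (¬(e ≠ 2*acc - 7))))))) ∧ ((¬(3*e = 9)) → ((2*acc = 3*e + 4 ∧ 4*m ≥ e + 4 ∧ (¬(2*acc > 4*m - 7))) → (4*m ≤ -1 → (¬(e ≠ 2*acc - 7))))))) ∧ ((¬(3*e = 9)) → ((2*acc = 3*e + 4 ∧ 4*m ≥ e + 4 ∧ (¬(2*acc > 4*m - 7))) → (4*m ≤ -1 → (¬(e ≠ 2*acc - 7))))))) ∧ ((¬(2*m = -9)) → ((3*e = 9 → ((3*e = 9 → ((3*e = 9 → ((¬(3*e = 9)) ∧ ((2*acc = 3*e + 4 ∧ 4*m ≥ e + 4 ∧ (¬(2*acc > 4*m - 7))) → (4*m ≤ -1 → (¬(e ≠ 2*acc - 7)))))) ∧ ((¬(3*e = 9)) → ((2*acc = 3*e + 4 ∧ 4*m ≥ e + 4 ∧ (¬(2*acc > 4*m - 7))) → (4*m ≤ -1 → (¬(e ≠ 2*acc - 7))))))) ∧ ((¬(3*e = 9)) → ((2*acc = 3*e + 4 ∧ 4*m ≥ e + 4 ∧ (¬(2*acc > 4*m - 7))) → (4*m ≤ -1 → (¬(e ≠ 2*acc - 7))))))) ∧ ((¬(3*e = 9)) → ((2*acc = 3*e + 4 ∧ 4*m ≥ e + 4 ∧ (¬(2*acc > 4*m - 7))) → (4*m ≤ -1 → (¬(e ≠ 2*acc - 7))))))))) ∧ ((¬(2*m = -9)) → ((3*e = 9 → ((3*e = 9 → ((3*e = 9 → ((¬(3*e = 9)) ∧ ((2*acc = 3*e + 4 ∧ 4*m ≥ e + 4 ∧ (¬(2*acc > 4*m - 7))) → (4*m ≤ -1 → (¬(e ≠ 2*acc - 7)))))) ∧ ((¬(3*e = 9)) → ((2*acc = 3*e + 4 ∧ 4*m ≥ e + 4 ∧ (¬(2*acc > 4*m - 7))) → (4*m ≤ -1 → (¬(e ≠ 2*acc - 7))))))) ∧ ((¬(3*e = 9)) → ((2*acc = 3*e + 4 ∧ 4*m ≥ e + 4 ∧ (¬(2*acc > 4*m - 7))) → (4*m ≤ -1 → (¬(e ≠ 2*acc - 7))))))) ∧ ((¬(3*e = 9)) → ((2*acc = 3*e + 4 ∧ 4*m ≥ e + 4 ∧ (¬(2*acc > 4*m - 7))) → (4*m ≤ -1 → (¬(e ≠ 2*acc - 7))))))))) ∧ ((¬(2*m = -9)) → ((3*e = 9 → ((3*e = 9 → ((3*e = 9 → ((¬(3*e = 9)) ∧ ((2*acc = 3*e + 4 ∧ 4*m ≥ e + 4 ∧ (¬(2*acc > 4*m - 7))) → (4*m ≤ -1 → (¬(e ≠ 2*acc - 7)))))) ∧ ((¬(3*e = 9)) → ((2*acc = 3*e + 4 ∧ 4*m ≥ e + 4 ∧ (¬(2*acc > 4*m - 7))) → (4*m ≤ -1 → (¬(e ≠ 2*acc - 7))))))) ∧ ((¬(3*e = 9)) → ((2*acc = 3*e + 4 ∧ 4*m ≥ e + 4 ∧ (¬(2*acc > 4*m - 7))) → (4*m ≤ -1 → (¬(e ≠ 2*acc - 7))))))) ∧ ((¬(3*e = 9)) → ((2*acc = 3*e + 4 ∧ 4*m ≥ e + 4 ∧ (¬(2*acc > 4*m - 7))) → (4*m ≤ -1 → (¬(e ≠ 2*acc - 7)))))))


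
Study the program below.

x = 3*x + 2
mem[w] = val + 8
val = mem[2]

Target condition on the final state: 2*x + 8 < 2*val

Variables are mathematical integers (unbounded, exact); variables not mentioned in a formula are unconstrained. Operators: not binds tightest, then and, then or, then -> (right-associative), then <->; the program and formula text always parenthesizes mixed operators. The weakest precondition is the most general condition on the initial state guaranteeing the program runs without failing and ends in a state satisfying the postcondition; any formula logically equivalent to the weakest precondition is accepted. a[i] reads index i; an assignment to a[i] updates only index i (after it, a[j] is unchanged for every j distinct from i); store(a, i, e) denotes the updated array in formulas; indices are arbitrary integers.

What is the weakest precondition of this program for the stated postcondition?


Working backward. After the program, the postcondition 2*x + 8 < 2*val must hold; in canonical form it is 2*x < 2*val - 8.
Before val := mem[2]: 2*x < 2*mem[2] - 8
Before mem[w] := val + 8: 2*x < 2*store(mem, w, val + 8)[2] - 8
Before x := 3*x + 2: 6*x < 2*store(mem, w, val + 8)[2] - 12
Answer: WP = 6*x < 2*store(mem, w, val + 8)[2] - 12


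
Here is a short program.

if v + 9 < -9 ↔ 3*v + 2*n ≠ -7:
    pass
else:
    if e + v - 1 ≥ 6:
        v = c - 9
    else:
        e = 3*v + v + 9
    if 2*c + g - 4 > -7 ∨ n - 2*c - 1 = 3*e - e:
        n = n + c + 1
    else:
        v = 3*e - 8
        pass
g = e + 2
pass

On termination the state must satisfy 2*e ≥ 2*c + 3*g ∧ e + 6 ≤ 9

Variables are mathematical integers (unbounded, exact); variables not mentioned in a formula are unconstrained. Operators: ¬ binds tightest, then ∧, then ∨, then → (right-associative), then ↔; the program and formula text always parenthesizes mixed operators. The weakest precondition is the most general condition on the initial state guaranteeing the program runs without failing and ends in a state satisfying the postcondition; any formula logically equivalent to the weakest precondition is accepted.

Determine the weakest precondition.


Working backward. After the program, the postcondition 2*e ≥ 2*c + 3*g ∧ e + 6 ≤ 9 must hold; in canonical form it is 2*e ≥ 2*c + 3*g ∧ e ≤ 3.
Before skip: 2*e ≥ 2*c + 3*g ∧ e ≤ 3
Before g := e + 2: 2*c + e ≤ -6 ∧ e ≤ 3
Then branch requires 2*c + e ≤ -6 ∧ e ≤ 3; else branch requires (e + v ≥ 7 → (((2*c + g > -3 ∨ n = 2*c + 2*e + 1) → (2*c + e ≤ -6 ∧ e ≤ 3)) ∧ ((¬(2*c + g > -3 ∨ n = 2*c + 2*e + 1)) → (2*c + e ≤ -6 ∧ e ≤ 3)))) ∧ ((¬(e + v ≥ 7)) → (((2*c + g > -3 ∨ n = 2*c + 8*v + 19) → (2*c + 4*v ≤ -15 ∧ 4*v ≤ -6)) ∧ ((¬(2*c + g > -3 ∨ n = 2*c + 8*v + 19)) → (2*c + 4*v ≤ -15 ∧ 4*v ≤ -6)))).
Before the if: ((v < -18 ↔ 2*n + 3*v ≠ -7) → (2*c + e ≤ -6 ∧ e ≤ 3)) ∧ ((¬(v < -18 ↔ 2*n + 3*v ≠ -7)) → ((e + v ≥ 7 → (((2*c + g > -3 ∨ n = 2*c + 2*e + 1) → (2*c + e ≤ -6 ∧ e ≤ 3)) ∧ ((¬(2*c + g > -3 ∨ n = 2*c + 2*e + 1)) → (2*c + e ≤ -6 ∧ e ≤ 3)))) ∧ ((¬(e + v ≥ 7)) → (((2*c + g > -3 ∨ n = 2*c + 8*v + 19) → (2*c + 4*v ≤ -15 ∧ 4*v ≤ -6)) ∧ ((¬(2*c + g > -3 ∨ n = 2*c + 8*v + 19)) → (2*c + 4*v ≤ -15 ∧ 4*v ≤ -6))))))
Answer: WP = ((v < -18 ↔ 2*n + 3*v ≠ -7) → (2*c + e ≤ -6 ∧ e ≤ 3)) ∧ ((¬(v < -18 ↔ 2*n + 3*v ≠ -7)) → ((e + v ≥ 7 → (((2*c + g > -3 ∨ n = 2*c + 2*e + 1) → (2*c + e ≤ -6 ∧ e ≤ 3)) ∧ ((¬(2*c + g > -3 ∨ n = 2*c + 2*e + 1)) → (2*c + e ≤ -6 ∧ e ≤ 3)))) ∧ ((¬(e + v ≥ 7)) → (((2*c + g > -3 ∨ n = 2*c + 8*v + 19) → (2*c + 4*v ≤ -15 ∧ 4*v ≤ -6)) ∧ ((¬(2*c + g > -3 ∨ n = 2*c + 8*v + 19)) → (2*c + 4*v ≤ -15 ∧ 4*v ≤ -6))))))


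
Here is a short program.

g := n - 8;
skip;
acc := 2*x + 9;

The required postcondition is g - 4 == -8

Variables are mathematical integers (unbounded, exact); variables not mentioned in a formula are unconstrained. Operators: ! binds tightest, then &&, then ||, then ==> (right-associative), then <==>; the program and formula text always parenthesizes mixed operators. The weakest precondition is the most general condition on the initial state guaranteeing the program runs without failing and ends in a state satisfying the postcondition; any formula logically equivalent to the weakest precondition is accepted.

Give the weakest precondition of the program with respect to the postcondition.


Working backward. After the program, the postcondition g - 4 == -8 must hold; in canonical form it is g == -4.
Before acc := 2*x + 9: g == -4
Before skip: g == -4
Before g := n - 8: n == 4
Answer: WP = n == 4


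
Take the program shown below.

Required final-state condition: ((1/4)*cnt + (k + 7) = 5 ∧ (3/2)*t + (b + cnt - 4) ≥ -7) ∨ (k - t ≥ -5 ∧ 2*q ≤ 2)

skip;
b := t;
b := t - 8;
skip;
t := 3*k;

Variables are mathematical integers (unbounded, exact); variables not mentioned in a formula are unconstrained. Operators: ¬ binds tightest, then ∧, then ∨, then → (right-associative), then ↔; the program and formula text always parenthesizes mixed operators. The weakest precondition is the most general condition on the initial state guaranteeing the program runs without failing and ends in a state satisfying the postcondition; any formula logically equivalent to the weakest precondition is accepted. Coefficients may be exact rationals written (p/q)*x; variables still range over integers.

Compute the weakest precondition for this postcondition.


Working backward. After the program, the postcondition ((1/4)*cnt + (k + 7) = 5 ∧ (3/2)*t + (b + cnt - 4) ≥ -7) ∨ (k - t ≥ -5 ∧ 2*q ≤ 2) must hold; in canonical form it is ((1/4)*cnt + k = -2 ∧ b + cnt + (3/2)*t ≥ -3) ∨ (k ≥ t - 5 ∧ 2*q ≤ 2).
Before t := 3*k: ((1/4)*cnt + k = -2 ∧ b + cnt + (9/2)*k ≥ -3) ∨ (2*k ≤ 5 ∧ 2*q ≤ 2)
Before skip: ((1/4)*cnt + k = -2 ∧ b + cnt + (9/2)*k ≥ -3) ∨ (2*k ≤ 5 ∧ 2*q ≤ 2)
Before b := t - 8: ((1/4)*cnt + k = -2 ∧ cnt + (9/2)*k + t ≥ 5) ∨ (2*k ≤ 5 ∧ 2*q ≤ 2)
Before b := t: ((1/4)*cnt + k = -2 ∧ cnt + (9/2)*k + t ≥ 5) ∨ (2*k ≤ 5 ∧ 2*q ≤ 2)
Before skip: ((1/4)*cnt + k = -2 ∧ cnt + (9/2)*k + t ≥ 5) ∨ (2*k ≤ 5 ∧ 2*q ≤ 2)
Answer: WP = ((1/4)*cnt + k = -2 ∧ cnt + (9/2)*k + t ≥ 5) ∨ (2*k ≤ 5 ∧ 2*q ≤ 2)


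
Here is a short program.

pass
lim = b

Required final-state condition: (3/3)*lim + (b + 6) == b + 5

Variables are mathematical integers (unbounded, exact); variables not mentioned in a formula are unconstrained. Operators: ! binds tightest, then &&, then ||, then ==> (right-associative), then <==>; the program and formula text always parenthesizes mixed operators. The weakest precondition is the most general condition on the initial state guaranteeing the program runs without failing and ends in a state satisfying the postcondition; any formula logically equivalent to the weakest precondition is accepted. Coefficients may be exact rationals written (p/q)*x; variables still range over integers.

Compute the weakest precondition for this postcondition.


Working backward. After the program, the postcondition (3/3)*lim + (b + 6) == b + 5 must hold; in canonical form it is lim == -1.
Before lim := b: b == -1
Before skip: b == -1
Answer: WP = b == -1


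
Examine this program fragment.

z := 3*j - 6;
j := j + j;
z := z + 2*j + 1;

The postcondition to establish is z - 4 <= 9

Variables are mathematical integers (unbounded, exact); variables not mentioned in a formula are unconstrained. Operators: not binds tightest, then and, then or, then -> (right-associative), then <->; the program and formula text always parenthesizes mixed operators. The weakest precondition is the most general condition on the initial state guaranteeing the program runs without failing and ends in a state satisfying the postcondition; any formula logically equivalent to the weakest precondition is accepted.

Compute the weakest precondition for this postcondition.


Working backward. After the program, the postcondition z - 4 <= 9 must hold; in canonical form it is z <= 13.
Before z := z + 2*j + 1: 2*j + z <= 12
Before j := j + j: 4*j + z <= 12
Before z := 3*j - 6: 7*j <= 18
Answer: WP = 7*j <= 18
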